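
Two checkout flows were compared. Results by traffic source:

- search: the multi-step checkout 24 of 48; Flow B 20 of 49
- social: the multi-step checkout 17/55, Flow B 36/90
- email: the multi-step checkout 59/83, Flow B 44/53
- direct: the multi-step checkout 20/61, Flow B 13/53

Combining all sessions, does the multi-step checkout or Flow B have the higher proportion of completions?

Search: the multi-step checkout 24/48 = 50.0%, Flow B 20/49 = 40.8% → the multi-step checkout
Social: the multi-step checkout 17/55 = 30.9%, Flow B 36/90 = 40.0% → Flow B
Email: the multi-step checkout 59/83 = 71.1%, Flow B 44/53 = 83.0% → Flow B
Direct: the multi-step checkout 20/61 = 32.8%, Flow B 13/53 = 24.5% → the multi-step checkout
Overall: the multi-step checkout 120/247 = 48.6%, Flow B 113/245 = 46.1% → the multi-step checkout
(Neither sweeps every traffic group, but the multi-step checkout has the higher pooled rate.)

the multi-step checkout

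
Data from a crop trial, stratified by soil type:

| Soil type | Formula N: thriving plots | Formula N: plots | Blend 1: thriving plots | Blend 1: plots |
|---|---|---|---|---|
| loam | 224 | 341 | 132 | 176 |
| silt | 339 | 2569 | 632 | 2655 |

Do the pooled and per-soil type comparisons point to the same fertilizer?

Loam: Formula N 224/341 = 65.7%, Blend 1 132/176 = 75.0% → Blend 1
Silt: Formula N 339/2569 = 13.2%, Blend 1 632/2655 = 23.8% → Blend 1
Overall: Formula N 563/2910 = 19.3%, Blend 1 764/2831 = 27.0% → Blend 1
Blend 1 wins overall and in every soil group — no reversal.

Yes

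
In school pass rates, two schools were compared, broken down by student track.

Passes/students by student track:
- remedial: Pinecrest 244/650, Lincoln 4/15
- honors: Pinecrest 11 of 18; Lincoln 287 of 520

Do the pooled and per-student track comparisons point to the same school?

No

Remedial: Pinecrest 244/650 = 37.5%, Lincoln 4/15 = 26.7% → Pinecrest
Honors: Pinecrest 11/18 = 61.1%, Lincoln 287/520 = 55.2% → Pinecrest
Overall: Pinecrest 255/668 = 38.2%, Lincoln 291/535 = 54.4% → Lincoln
Pinecrest wins each student group but Lincoln wins overall — the comparison reverses. Pinecrest's students skew toward remedial, which has a lower base rate.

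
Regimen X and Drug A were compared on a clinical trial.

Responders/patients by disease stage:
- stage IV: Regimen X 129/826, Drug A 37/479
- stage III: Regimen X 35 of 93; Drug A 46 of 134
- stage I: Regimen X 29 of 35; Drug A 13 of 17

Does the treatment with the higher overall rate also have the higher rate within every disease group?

Stage IV: Regimen X 129/826 = 15.6%, Drug A 37/479 = 7.7% → Regimen X
Stage III: Regimen X 35/93 = 37.6%, Drug A 46/134 = 34.3% → Regimen X
Stage I: Regimen X 29/35 = 82.9%, Drug A 13/17 = 76.5% → Regimen X
Overall: Regimen X 193/954 = 20.2%, Drug A 96/630 = 15.2% → Regimen X
Regimen X wins overall and in every disease group — no reversal.

Yes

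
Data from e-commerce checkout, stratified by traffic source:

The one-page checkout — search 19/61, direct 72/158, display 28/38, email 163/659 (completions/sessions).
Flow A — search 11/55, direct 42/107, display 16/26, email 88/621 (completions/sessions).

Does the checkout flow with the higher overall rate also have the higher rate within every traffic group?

Yes

Search: the one-page checkout 19/61 = 31.1%, Flow A 11/55 = 20.0% → the one-page checkout
Direct: the one-page checkout 72/158 = 45.6%, Flow A 42/107 = 39.3% → the one-page checkout
Display: the one-page checkout 28/38 = 73.7%, Flow A 16/26 = 61.5% → the one-page checkout
Email: the one-page checkout 163/659 = 24.7%, Flow A 88/621 = 14.2% → the one-page checkout
Overall: the one-page checkout 282/916 = 30.8%, Flow A 157/809 = 19.4% → the one-page checkout
The one-page checkout wins overall and in every traffic group — no reversal.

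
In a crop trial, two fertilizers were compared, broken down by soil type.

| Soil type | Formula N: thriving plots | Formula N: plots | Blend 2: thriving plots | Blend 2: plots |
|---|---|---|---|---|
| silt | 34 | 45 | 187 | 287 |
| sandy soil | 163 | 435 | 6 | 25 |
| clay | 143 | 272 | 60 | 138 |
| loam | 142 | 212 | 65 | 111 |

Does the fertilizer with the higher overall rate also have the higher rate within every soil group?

Silt: Formula N 34/45 = 75.6%, Blend 2 187/287 = 65.2% → Formula N
Sandy soil: Formula N 163/435 = 37.5%, Blend 2 6/25 = 24.0% → Formula N
Clay: Formula N 143/272 = 52.6%, Blend 2 60/138 = 43.5% → Formula N
Loam: Formula N 142/212 = 67.0%, Blend 2 65/111 = 58.6% → Formula N
Overall: Formula N 482/964 = 50.0%, Blend 2 318/561 = 56.7% → Blend 2
Formula N wins each soil group but Blend 2 wins overall — the comparison reverses. Formula N's plots skew toward sandy soil, which has a lower base rate.

No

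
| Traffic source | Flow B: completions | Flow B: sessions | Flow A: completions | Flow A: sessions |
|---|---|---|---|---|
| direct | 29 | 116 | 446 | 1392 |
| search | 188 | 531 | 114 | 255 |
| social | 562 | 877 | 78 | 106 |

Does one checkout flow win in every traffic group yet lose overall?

Yes

Direct: Flow B 29/116 = 25.0%, Flow A 446/1392 = 32.0% → Flow A
Search: Flow B 188/531 = 35.4%, Flow A 114/255 = 44.7% → Flow A
Social: Flow B 562/877 = 64.1%, Flow A 78/106 = 73.6% → Flow A
Overall: Flow B 779/1524 = 51.1%, Flow A 638/1753 = 36.4% → Flow B
Flow A wins each traffic group but Flow B wins overall — the comparison reverses. Flow A's sessions skew toward direct, which has a lower base rate.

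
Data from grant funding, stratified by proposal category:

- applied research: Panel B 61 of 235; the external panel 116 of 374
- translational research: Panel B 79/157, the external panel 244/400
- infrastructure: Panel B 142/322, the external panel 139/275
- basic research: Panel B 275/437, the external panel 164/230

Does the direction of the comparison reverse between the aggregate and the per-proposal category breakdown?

No

Applied research: Panel B 61/235 = 26.0%, the external panel 116/374 = 31.0% → the external panel
Translational research: Panel B 79/157 = 50.3%, the external panel 244/400 = 61.0% → the external panel
Infrastructure: Panel B 142/322 = 44.1%, the external panel 139/275 = 50.5% → the external panel
Basic research: Panel B 275/437 = 62.9%, the external panel 164/230 = 71.3% → the external panel
Overall: Panel B 557/1151 = 48.4%, the external panel 663/1279 = 51.8% → the external panel
The external panel wins overall and in every proposal group — no reversal.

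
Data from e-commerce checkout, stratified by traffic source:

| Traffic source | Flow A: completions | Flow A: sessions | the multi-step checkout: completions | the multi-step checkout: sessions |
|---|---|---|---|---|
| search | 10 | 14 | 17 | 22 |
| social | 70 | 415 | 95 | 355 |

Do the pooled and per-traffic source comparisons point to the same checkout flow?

Yes

Search: Flow A 10/14 = 71.4%, the multi-step checkout 17/22 = 77.3% → the multi-step checkout
Social: Flow A 70/415 = 16.9%, the multi-step checkout 95/355 = 26.8% → the multi-step checkout
Overall: Flow A 80/429 = 18.6%, the multi-step checkout 112/377 = 29.7% → the multi-step checkout
The multi-step checkout wins overall and in every traffic group — no reversal.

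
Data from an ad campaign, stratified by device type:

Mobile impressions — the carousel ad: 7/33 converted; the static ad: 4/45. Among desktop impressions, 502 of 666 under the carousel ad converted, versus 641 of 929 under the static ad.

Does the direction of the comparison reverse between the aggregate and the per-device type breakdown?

Mobile: the carousel ad 7/33 = 21.2%, the static ad 4/45 = 8.9% → the carousel ad
Desktop: the carousel ad 502/666 = 75.4%, the static ad 641/929 = 69.0% → the carousel ad
Overall: the carousel ad 509/699 = 72.8%, the static ad 645/974 = 66.2% → the carousel ad
The carousel ad wins overall and in every device group — no reversal.

No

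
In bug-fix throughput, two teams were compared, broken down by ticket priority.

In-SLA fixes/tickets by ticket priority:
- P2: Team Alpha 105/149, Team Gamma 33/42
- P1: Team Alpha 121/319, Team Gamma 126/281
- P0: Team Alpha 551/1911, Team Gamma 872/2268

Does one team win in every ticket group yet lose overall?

P2: Team Alpha 105/149 = 70.5%, Team Gamma 33/42 = 78.6% → Team Gamma
P1: Team Alpha 121/319 = 37.9%, Team Gamma 126/281 = 44.8% → Team Gamma
P0: Team Alpha 551/1911 = 28.8%, Team Gamma 872/2268 = 38.4% → Team Gamma
Overall: Team Alpha 777/2379 = 32.7%, Team Gamma 1031/2591 = 39.8% → Team Gamma
Team Gamma wins overall and in every ticket group — no reversal.

No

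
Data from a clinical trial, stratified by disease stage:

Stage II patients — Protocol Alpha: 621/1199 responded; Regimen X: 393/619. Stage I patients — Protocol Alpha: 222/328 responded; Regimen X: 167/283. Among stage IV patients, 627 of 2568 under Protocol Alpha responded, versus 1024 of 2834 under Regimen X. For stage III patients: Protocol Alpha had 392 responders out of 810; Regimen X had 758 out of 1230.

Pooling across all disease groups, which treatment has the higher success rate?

Regimen X

Stage II: Protocol Alpha 621/1199 = 51.8%, Regimen X 393/619 = 63.5% → Regimen X
Stage I: Protocol Alpha 222/328 = 67.7%, Regimen X 167/283 = 59.0% → Protocol Alpha
Stage IV: Protocol Alpha 627/2568 = 24.4%, Regimen X 1024/2834 = 36.1% → Regimen X
Stage III: Protocol Alpha 392/810 = 48.4%, Regimen X 758/1230 = 61.6% → Regimen X
Overall: Protocol Alpha 1862/4905 = 38.0%, Regimen X 2342/4966 = 47.2% → Regimen X
(Neither sweeps every disease group, but Regimen X has the higher pooled rate.)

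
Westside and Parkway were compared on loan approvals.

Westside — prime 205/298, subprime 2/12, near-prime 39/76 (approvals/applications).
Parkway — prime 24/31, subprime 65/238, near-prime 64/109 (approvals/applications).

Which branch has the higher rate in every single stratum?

Prime: Westside 205/298 = 68.8%, Parkway 24/31 = 77.4% → Parkway
Subprime: Westside 2/12 = 16.7%, Parkway 65/238 = 27.3% → Parkway
Near-prime: Westside 39/76 = 51.3%, Parkway 64/109 = 58.7% → Parkway
Parkway has the higher rate in all 3 groups.

Parkway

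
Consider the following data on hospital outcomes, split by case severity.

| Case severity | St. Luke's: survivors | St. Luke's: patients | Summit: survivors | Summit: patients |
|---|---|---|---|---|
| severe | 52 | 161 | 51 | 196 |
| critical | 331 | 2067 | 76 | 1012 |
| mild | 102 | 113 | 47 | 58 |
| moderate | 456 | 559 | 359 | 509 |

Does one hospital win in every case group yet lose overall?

Severe: St. Luke's 52/161 = 32.3%, Summit 51/196 = 26.0% → St. Luke's
Critical: St. Luke's 331/2067 = 16.0%, Summit 76/1012 = 7.5% → St. Luke's
Mild: St. Luke's 102/113 = 90.3%, Summit 47/58 = 81.0% → St. Luke's
Moderate: St. Luke's 456/559 = 81.6%, Summit 359/509 = 70.5% → St. Luke's
Overall: St. Luke's 941/2900 = 32.4%, Summit 533/1775 = 30.0% → St. Luke's
St. Luke's wins overall and in every case group — no reversal.

No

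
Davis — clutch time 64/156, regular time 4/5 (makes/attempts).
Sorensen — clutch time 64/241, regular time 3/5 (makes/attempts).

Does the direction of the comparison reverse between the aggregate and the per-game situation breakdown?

No

Clutch time: Davis 64/156 = 41.0%, Sorensen 64/241 = 26.6% → Davis
Regular time: Davis 4/5 = 80.0%, Sorensen 3/5 = 60.0% → Davis
Overall: Davis 68/161 = 42.2%, Sorensen 67/246 = 27.2% → Davis
Davis wins overall and in every game group — no reversal.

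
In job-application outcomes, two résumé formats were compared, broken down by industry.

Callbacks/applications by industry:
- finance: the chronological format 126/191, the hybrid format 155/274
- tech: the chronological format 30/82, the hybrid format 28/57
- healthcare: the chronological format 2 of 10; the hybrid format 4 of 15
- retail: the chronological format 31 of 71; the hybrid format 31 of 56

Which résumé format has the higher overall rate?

the hybrid format

Finance: the chronological format 126/191 = 66.0%, the hybrid format 155/274 = 56.6% → the chronological format
Tech: the chronological format 30/82 = 36.6%, the hybrid format 28/57 = 49.1% → the hybrid format
Healthcare: the chronological format 2/10 = 20.0%, the hybrid format 4/15 = 26.7% → the hybrid format
Retail: the chronological format 31/71 = 43.7%, the hybrid format 31/56 = 55.4% → the hybrid format
Overall: the chronological format 189/354 = 53.4%, the hybrid format 218/402 = 54.2% → the hybrid format
(Neither sweeps every industry group, but the hybrid format has the higher pooled rate.)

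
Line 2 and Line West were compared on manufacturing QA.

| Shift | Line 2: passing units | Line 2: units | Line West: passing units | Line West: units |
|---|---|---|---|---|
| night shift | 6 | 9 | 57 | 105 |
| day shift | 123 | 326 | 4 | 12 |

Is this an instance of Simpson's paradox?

Yes

Night shift: Line 2 6/9 = 66.7%, Line West 57/105 = 54.3% → Line 2
Day shift: Line 2 123/326 = 37.7%, Line West 4/12 = 33.3% → Line 2
Overall: Line 2 129/335 = 38.5%, Line West 61/117 = 52.1% → Line West
Line 2 wins each shift group but Line West wins overall — the comparison reverses. Line 2's units skew toward day shift, which has a lower base rate.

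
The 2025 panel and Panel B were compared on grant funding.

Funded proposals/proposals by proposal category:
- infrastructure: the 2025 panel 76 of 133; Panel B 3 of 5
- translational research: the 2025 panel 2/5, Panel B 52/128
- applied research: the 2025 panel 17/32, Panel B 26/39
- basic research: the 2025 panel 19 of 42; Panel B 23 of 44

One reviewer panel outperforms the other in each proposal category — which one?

Infrastructure: the 2025 panel 76/133 = 57.1%, Panel B 3/5 = 60.0% → Panel B
Translational research: the 2025 panel 2/5 = 40.0%, Panel B 52/128 = 40.6% → Panel B
Applied research: the 2025 panel 17/32 = 53.1%, Panel B 26/39 = 66.7% → Panel B
Basic research: the 2025 panel 19/42 = 45.2%, Panel B 23/44 = 52.3% → Panel B
Panel B has the higher rate in all 4 groups.

Panel B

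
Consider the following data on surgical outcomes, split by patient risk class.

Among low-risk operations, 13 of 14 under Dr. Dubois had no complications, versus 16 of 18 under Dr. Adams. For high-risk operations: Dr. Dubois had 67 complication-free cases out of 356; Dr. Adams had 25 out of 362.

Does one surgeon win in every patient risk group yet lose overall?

Low-risk: Dr. Dubois 13/14 = 92.9%, Dr. Adams 16/18 = 88.9% → Dr. Dubois
High-risk: Dr. Dubois 67/356 = 18.8%, Dr. Adams 25/362 = 6.9% → Dr. Dubois
Overall: Dr. Dubois 80/370 = 21.6%, Dr. Adams 41/380 = 10.8% → Dr. Dubois
Dr. Dubois wins overall and in every patient risk group — no reversal.

No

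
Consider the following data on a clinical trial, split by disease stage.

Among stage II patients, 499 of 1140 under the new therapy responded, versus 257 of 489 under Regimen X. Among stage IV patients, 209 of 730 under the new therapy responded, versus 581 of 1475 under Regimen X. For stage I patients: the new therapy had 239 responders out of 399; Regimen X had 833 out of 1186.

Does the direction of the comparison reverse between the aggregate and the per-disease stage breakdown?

No

Stage II: the new therapy 499/1140 = 43.8%, Regimen X 257/489 = 52.6% → Regimen X
Stage IV: the new therapy 209/730 = 28.6%, Regimen X 581/1475 = 39.4% → Regimen X
Stage I: the new therapy 239/399 = 59.9%, Regimen X 833/1186 = 70.2% → Regimen X
Overall: the new therapy 947/2269 = 41.7%, Regimen X 1671/3150 = 53.0% → Regimen X
Regimen X wins overall and in every disease group — no reversal.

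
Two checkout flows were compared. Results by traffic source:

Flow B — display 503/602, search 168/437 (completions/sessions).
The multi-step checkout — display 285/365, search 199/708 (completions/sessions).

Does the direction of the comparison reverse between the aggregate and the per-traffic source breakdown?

Display: Flow B 503/602 = 83.6%, the multi-step checkout 285/365 = 78.1% → Flow B
Search: Flow B 168/437 = 38.4%, the multi-step checkout 199/708 = 28.1% → Flow B
Overall: Flow B 671/1039 = 64.6%, the multi-step checkout 484/1073 = 45.1% → Flow B
Flow B wins overall and in every traffic group — no reversal.

No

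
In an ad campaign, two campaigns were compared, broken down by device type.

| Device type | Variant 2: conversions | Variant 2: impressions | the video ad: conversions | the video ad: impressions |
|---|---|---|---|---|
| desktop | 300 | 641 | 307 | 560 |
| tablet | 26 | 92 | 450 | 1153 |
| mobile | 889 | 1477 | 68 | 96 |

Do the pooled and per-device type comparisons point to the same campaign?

Desktop: Variant 2 300/641 = 46.8%, the video ad 307/560 = 54.8% → the video ad
Tablet: Variant 2 26/92 = 28.3%, the video ad 450/1153 = 39.0% → the video ad
Mobile: Variant 2 889/1477 = 60.2%, the video ad 68/96 = 70.8% → the video ad
Overall: Variant 2 1215/2210 = 55.0%, the video ad 825/1809 = 45.6% → Variant 2
The video ad wins each device group but Variant 2 wins overall — the comparison reverses. The video ad's impressions skew toward tablet, which has a lower base rate.

No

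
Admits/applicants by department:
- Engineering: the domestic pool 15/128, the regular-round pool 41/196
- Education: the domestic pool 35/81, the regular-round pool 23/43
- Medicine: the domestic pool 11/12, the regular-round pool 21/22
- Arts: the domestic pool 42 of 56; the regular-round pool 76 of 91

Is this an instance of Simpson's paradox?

No

Engineering: the domestic pool 15/128 = 11.7%, the regular-round pool 41/196 = 20.9% → the regular-round pool
Education: the domestic pool 35/81 = 43.2%, the regular-round pool 23/43 = 53.5% → the regular-round pool
Medicine: the domestic pool 11/12 = 91.7%, the regular-round pool 21/22 = 95.5% → the regular-round pool
Arts: the domestic pool 42/56 = 75.0%, the regular-round pool 76/91 = 83.5% → the regular-round pool
Overall: the domestic pool 103/277 = 37.2%, the regular-round pool 161/352 = 45.7% → the regular-round pool
The regular-round pool wins overall and in every department group — no reversal.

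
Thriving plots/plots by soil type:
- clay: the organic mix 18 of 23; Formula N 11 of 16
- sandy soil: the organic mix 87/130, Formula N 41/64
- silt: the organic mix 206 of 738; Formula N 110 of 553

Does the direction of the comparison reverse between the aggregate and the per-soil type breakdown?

No

Clay: the organic mix 18/23 = 78.3%, Formula N 11/16 = 68.8% → the organic mix
Sandy soil: the organic mix 87/130 = 66.9%, Formula N 41/64 = 64.1% → the organic mix
Silt: the organic mix 206/738 = 27.9%, Formula N 110/553 = 19.9% → the organic mix
Overall: the organic mix 311/891 = 34.9%, Formula N 162/633 = 25.6% → the organic mix
The organic mix wins overall and in every soil group — no reversal.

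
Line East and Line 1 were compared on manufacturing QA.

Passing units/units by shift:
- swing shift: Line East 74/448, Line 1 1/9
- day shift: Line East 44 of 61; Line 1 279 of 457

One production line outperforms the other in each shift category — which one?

Swing shift: Line East 74/448 = 16.5%, Line 1 1/9 = 11.1% → Line East
Day shift: Line East 44/61 = 72.1%, Line 1 279/457 = 61.1% → Line East
Line East has the higher rate in both groups.

Line East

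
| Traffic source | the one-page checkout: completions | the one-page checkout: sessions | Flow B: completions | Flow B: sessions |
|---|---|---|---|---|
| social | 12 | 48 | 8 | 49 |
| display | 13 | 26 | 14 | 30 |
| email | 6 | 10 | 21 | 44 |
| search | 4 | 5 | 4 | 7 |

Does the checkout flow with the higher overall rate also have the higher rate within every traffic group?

Yes

Social: the one-page checkout 12/48 = 25.0%, Flow B 8/49 = 16.3% → the one-page checkout
Display: the one-page checkout 13/26 = 50.0%, Flow B 14/30 = 46.7% → the one-page checkout
Email: the one-page checkout 6/10 = 60.0%, Flow B 21/44 = 47.7% → the one-page checkout
Search: the one-page checkout 4/5 = 80.0%, Flow B 4/7 = 57.1% → the one-page checkout
Overall: the one-page checkout 35/89 = 39.3%, Flow B 47/130 = 36.2% → the one-page checkout
The one-page checkout wins overall and in every traffic group — no reversal.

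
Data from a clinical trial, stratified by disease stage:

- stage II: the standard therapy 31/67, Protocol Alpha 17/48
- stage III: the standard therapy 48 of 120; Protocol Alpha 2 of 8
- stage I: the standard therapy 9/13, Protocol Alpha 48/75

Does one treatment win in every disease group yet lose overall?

Yes

Stage II: the standard therapy 31/67 = 46.3%, Protocol Alpha 17/48 = 35.4% → the standard therapy
Stage III: the standard therapy 48/120 = 40.0%, Protocol Alpha 2/8 = 25.0% → the standard therapy
Stage I: the standard therapy 9/13 = 69.2%, Protocol Alpha 48/75 = 64.0% → the standard therapy
Overall: the standard therapy 88/200 = 44.0%, Protocol Alpha 67/131 = 51.1% → Protocol Alpha
The standard therapy wins each disease group but Protocol Alpha wins overall — the comparison reverses. The standard therapy's patients skew toward stage III, which has a lower base rate.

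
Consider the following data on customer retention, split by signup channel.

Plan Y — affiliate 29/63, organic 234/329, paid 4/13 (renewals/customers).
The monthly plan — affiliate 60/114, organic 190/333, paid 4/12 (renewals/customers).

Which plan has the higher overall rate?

Plan Y

Affiliate: Plan Y 29/63 = 46.0%, the monthly plan 60/114 = 52.6% → the monthly plan
Organic: Plan Y 234/329 = 71.1%, the monthly plan 190/333 = 57.1% → Plan Y
Paid: Plan Y 4/13 = 30.8%, the monthly plan 4/12 = 33.3% → the monthly plan
Overall: Plan Y 267/405 = 65.9%, the monthly plan 254/459 = 55.3% → Plan Y
(Neither sweeps every signup group, but Plan Y has the higher pooled rate.)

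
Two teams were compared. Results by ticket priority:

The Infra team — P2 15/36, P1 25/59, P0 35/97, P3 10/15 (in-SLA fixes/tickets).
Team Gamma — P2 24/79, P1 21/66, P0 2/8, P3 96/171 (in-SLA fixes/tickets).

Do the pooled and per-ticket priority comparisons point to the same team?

P2: the Infra team 15/36 = 41.7%, Team Gamma 24/79 = 30.4% → the Infra team
P1: the Infra team 25/59 = 42.4%, Team Gamma 21/66 = 31.8% → the Infra team
P0: the Infra team 35/97 = 36.1%, Team Gamma 2/8 = 25.0% → the Infra team
P3: the Infra team 10/15 = 66.7%, Team Gamma 96/171 = 56.1% → the Infra team
Overall: the Infra team 85/207 = 41.1%, Team Gamma 143/324 = 44.1% → Team Gamma
The Infra team wins each ticket group but Team Gamma wins overall — the comparison reverses. The Infra team's tickets skew toward P0, which has a lower base rate.

No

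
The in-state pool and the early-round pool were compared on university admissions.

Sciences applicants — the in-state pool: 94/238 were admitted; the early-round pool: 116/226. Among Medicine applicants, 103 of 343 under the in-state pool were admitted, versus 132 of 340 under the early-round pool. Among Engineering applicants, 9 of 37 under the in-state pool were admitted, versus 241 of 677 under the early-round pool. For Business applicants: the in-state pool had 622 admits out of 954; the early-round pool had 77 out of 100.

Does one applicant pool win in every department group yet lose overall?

Yes

Sciences: the in-state pool 94/238 = 39.5%, the early-round pool 116/226 = 51.3% → the early-round pool
Medicine: the in-state pool 103/343 = 30.0%, the early-round pool 132/340 = 38.8% → the early-round pool
Engineering: the in-state pool 9/37 = 24.3%, the early-round pool 241/677 = 35.6% → the early-round pool
Business: the in-state pool 622/954 = 65.2%, the early-round pool 77/100 = 77.0% → the early-round pool
Overall: the in-state pool 828/1572 = 52.7%, the early-round pool 566/1343 = 42.1% → the in-state pool
The early-round pool wins each department group but the in-state pool wins overall — the comparison reverses. The early-round pool's applicants skew toward Engineering, which has a lower base rate.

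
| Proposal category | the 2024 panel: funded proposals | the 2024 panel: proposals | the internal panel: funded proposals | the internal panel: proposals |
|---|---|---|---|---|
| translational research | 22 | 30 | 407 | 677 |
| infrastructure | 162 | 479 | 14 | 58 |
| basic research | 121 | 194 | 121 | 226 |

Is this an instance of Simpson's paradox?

Yes

Translational research: the 2024 panel 22/30 = 73.3%, the internal panel 407/677 = 60.1% → the 2024 panel
Infrastructure: the 2024 panel 162/479 = 33.8%, the internal panel 14/58 = 24.1% → the 2024 panel
Basic research: the 2024 panel 121/194 = 62.4%, the internal panel 121/226 = 53.5% → the 2024 panel
Overall: the 2024 panel 305/703 = 43.4%, the internal panel 542/961 = 56.4% → the internal panel
The 2024 panel wins each proposal group but the internal panel wins overall — the comparison reverses. The 2024 panel's proposals skew toward infrastructure, which has a lower base rate.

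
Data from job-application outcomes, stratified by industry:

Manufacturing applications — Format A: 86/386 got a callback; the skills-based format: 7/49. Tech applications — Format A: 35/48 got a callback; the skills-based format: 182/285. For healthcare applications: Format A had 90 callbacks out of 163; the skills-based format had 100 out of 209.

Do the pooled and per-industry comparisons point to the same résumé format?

Manufacturing: Format A 86/386 = 22.3%, the skills-based format 7/49 = 14.3% → Format A
Tech: Format A 35/48 = 72.9%, the skills-based format 182/285 = 63.9% → Format A
Healthcare: Format A 90/163 = 55.2%, the skills-based format 100/209 = 47.8% → Format A
Overall: Format A 211/597 = 35.3%, the skills-based format 289/543 = 53.2% → the skills-based format
Format A wins each industry group but the skills-based format wins overall — the comparison reverses. Format A's applications skew toward manufacturing, which has a lower base rate.

No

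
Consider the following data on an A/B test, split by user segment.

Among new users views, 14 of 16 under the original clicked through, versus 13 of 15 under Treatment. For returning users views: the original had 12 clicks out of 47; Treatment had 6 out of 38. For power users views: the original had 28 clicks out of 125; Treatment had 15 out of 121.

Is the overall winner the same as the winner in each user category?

New users: the original 14/16 = 87.5%, Treatment 13/15 = 86.7% → the original
Returning users: the original 12/47 = 25.5%, Treatment 6/38 = 15.8% → the original
Power users: the original 28/125 = 22.4%, Treatment 15/121 = 12.4% → the original
Overall: the original 54/188 = 28.7%, Treatment 34/174 = 19.5% → the original
The original wins overall and in every user group — no reversal.

Yes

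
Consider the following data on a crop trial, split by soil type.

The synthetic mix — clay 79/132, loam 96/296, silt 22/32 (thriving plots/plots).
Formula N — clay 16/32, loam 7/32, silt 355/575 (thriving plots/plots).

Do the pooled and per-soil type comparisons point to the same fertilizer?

No

Clay: the synthetic mix 79/132 = 59.8%, Formula N 16/32 = 50.0% → the synthetic mix
Loam: the synthetic mix 96/296 = 32.4%, Formula N 7/32 = 21.9% → the synthetic mix
Silt: the synthetic mix 22/32 = 68.8%, Formula N 355/575 = 61.7% → the synthetic mix
Overall: the synthetic mix 197/460 = 42.8%, Formula N 378/639 = 59.2% → Formula N
The synthetic mix wins each soil group but Formula N wins overall — the comparison reverses. The synthetic mix's plots skew toward loam, which has a lower base rate.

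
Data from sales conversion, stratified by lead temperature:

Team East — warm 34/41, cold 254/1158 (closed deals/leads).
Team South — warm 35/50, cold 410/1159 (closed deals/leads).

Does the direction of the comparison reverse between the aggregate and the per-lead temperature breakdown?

Warm: Team East 34/41 = 82.9%, Team South 35/50 = 70.0% → Team East
Cold: Team East 254/1158 = 21.9%, Team South 410/1159 = 35.4% → Team South
Overall: Team East 288/1199 = 24.0%, Team South 445/1209 = 36.8% → Team South
Neither sweeps: Team East wins 1 of 2 groups, Team South wins 1. Team South wins overall but not every group — no Simpson reversal.

No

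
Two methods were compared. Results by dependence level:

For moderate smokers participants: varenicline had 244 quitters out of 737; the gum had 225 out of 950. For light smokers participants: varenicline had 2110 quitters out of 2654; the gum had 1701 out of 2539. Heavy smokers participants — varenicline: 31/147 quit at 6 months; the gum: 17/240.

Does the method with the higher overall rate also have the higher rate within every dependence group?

Yes

Moderate smokers: varenicline 244/737 = 33.1%, the gum 225/950 = 23.7% → varenicline
Light smokers: varenicline 2110/2654 = 79.5%, the gum 1701/2539 = 67.0% → varenicline
Heavy smokers: varenicline 31/147 = 21.1%, the gum 17/240 = 7.1% → varenicline
Overall: varenicline 2385/3538 = 67.4%, the gum 1943/3729 = 52.1% → varenicline
Varenicline wins overall and in every dependence group — no reversal.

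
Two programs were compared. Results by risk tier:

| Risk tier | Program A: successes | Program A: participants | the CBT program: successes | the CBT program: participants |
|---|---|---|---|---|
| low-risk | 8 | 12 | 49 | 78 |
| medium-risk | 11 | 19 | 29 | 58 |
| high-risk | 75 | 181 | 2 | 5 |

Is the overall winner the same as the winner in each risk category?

No

Low-risk: Program A 8/12 = 66.7%, the CBT program 49/78 = 62.8% → Program A
Medium-risk: Program A 11/19 = 57.9%, the CBT program 29/58 = 50.0% → Program A
High-risk: Program A 75/181 = 41.4%, the CBT program 2/5 = 40.0% → Program A
Overall: Program A 94/212 = 44.3%, the CBT program 80/141 = 56.7% → the CBT program
Program A wins each risk group but the CBT program wins overall — the comparison reverses. Program A's participants skew toward high-risk, which has a lower base rate.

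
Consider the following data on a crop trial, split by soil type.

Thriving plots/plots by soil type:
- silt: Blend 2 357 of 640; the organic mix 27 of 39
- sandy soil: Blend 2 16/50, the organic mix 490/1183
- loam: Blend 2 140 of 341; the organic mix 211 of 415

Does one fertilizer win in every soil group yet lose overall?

Silt: Blend 2 357/640 = 55.8%, the organic mix 27/39 = 69.2% → the organic mix
Sandy soil: Blend 2 16/50 = 32.0%, the organic mix 490/1183 = 41.4% → the organic mix
Loam: Blend 2 140/341 = 41.1%, the organic mix 211/415 = 50.8% → the organic mix
Overall: Blend 2 513/1031 = 49.8%, the organic mix 728/1637 = 44.5% → Blend 2
The organic mix wins each soil group but Blend 2 wins overall — the comparison reverses. The organic mix's plots skew toward sandy soil, which has a lower base rate.

Yes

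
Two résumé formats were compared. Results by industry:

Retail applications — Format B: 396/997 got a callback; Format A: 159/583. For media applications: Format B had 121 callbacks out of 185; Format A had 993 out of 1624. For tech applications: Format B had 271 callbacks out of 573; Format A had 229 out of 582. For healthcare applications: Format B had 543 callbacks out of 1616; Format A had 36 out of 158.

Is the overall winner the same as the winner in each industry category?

No

Retail: Format B 396/997 = 39.7%, Format A 159/583 = 27.3% → Format B
Media: Format B 121/185 = 65.4%, Format A 993/1624 = 61.1% → Format B
Tech: Format B 271/573 = 47.3%, Format A 229/582 = 39.3% → Format B
Healthcare: Format B 543/1616 = 33.6%, Format A 36/158 = 22.8% → Format B
Overall: Format B 1331/3371 = 39.5%, Format A 1417/2947 = 48.1% → Format A
Format B wins each industry group but Format A wins overall — the comparison reverses. Format B's applications skew toward healthcare, which has a lower base rate.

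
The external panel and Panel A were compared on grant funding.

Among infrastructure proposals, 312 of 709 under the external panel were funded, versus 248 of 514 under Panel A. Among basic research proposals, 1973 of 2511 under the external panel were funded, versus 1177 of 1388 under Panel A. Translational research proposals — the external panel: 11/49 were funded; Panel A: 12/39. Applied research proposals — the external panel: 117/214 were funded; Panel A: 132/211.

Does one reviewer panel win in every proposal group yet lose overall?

Infrastructure: the external panel 312/709 = 44.0%, Panel A 248/514 = 48.2% → Panel A
Basic research: the external panel 1973/2511 = 78.6%, Panel A 1177/1388 = 84.8% → Panel A
Translational research: the external panel 11/49 = 22.4%, Panel A 12/39 = 30.8% → Panel A
Applied research: the external panel 117/214 = 54.7%, Panel A 132/211 = 62.6% → Panel A
Overall: the external panel 2413/3483 = 69.3%, Panel A 1569/2152 = 72.9% → Panel A
Panel A wins overall and in every proposal group — no reversal.

No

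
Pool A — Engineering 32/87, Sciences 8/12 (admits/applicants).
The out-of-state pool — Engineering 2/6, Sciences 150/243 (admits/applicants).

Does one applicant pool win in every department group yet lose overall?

Engineering: Pool A 32/87 = 36.8%, the out-of-state pool 2/6 = 33.3% → Pool A
Sciences: Pool A 8/12 = 66.7%, the out-of-state pool 150/243 = 61.7% → Pool A
Overall: Pool A 40/99 = 40.4%, the out-of-state pool 152/249 = 61.0% → the out-of-state pool
Pool A wins each department group but the out-of-state pool wins overall — the comparison reverses. Pool A's applicants skew toward Engineering, which has a lower base rate.

Yes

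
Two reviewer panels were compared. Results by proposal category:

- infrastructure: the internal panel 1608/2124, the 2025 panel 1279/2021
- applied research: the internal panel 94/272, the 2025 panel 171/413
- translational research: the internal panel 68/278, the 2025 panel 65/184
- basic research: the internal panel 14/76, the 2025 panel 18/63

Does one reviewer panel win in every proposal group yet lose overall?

No

Infrastructure: the internal panel 1608/2124 = 75.7%, the 2025 panel 1279/2021 = 63.3% → the internal panel
Applied research: the internal panel 94/272 = 34.6%, the 2025 panel 171/413 = 41.4% → the 2025 panel
Translational research: the internal panel 68/278 = 24.5%, the 2025 panel 65/184 = 35.3% → the 2025 panel
Basic research: the internal panel 14/76 = 18.4%, the 2025 panel 18/63 = 28.6% → the 2025 panel
Overall: the internal panel 1784/2750 = 64.9%, the 2025 panel 1533/2681 = 57.2% → the internal panel
Neither sweeps: the internal panel wins 1 of 4 groups, the 2025 panel wins 3. The internal panel wins overall but not every group — no Simpson reversal.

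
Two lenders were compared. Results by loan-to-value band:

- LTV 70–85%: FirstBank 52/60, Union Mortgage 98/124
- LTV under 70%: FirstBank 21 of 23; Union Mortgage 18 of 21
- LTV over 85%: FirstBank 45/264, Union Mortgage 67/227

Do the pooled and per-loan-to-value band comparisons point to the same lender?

LTV 70–85%: FirstBank 52/60 = 86.7%, Union Mortgage 98/124 = 79.0% → FirstBank
LTV under 70%: FirstBank 21/23 = 91.3%, Union Mortgage 18/21 = 85.7% → FirstBank
LTV over 85%: FirstBank 45/264 = 17.0%, Union Mortgage 67/227 = 29.5% → Union Mortgage
Overall: FirstBank 118/347 = 34.0%, Union Mortgage 183/372 = 49.2% → Union Mortgage
Neither sweeps: FirstBank wins 2 of 3 groups, Union Mortgage wins 1. Union Mortgage wins overall but not every group — no Simpson reversal.

No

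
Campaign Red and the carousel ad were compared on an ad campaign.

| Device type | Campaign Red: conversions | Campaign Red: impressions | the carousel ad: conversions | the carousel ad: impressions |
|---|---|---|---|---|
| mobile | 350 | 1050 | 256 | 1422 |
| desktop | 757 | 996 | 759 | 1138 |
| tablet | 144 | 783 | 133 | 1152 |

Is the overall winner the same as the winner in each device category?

Yes

Mobile: Campaign Red 350/1050 = 33.3%, the carousel ad 256/1422 = 18.0% → Campaign Red
Desktop: Campaign Red 757/996 = 76.0%, the carousel ad 759/1138 = 66.7% → Campaign Red
Tablet: Campaign Red 144/783 = 18.4%, the carousel ad 133/1152 = 11.5% → Campaign Red
Overall: Campaign Red 1251/2829 = 44.2%, the carousel ad 1148/3712 = 30.9% → Campaign Red
Campaign Red wins overall and in every device group — no reversal.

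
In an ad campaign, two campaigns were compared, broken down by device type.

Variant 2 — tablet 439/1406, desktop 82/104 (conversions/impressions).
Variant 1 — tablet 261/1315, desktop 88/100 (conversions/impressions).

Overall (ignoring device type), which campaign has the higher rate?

Variant 2

Tablet: Variant 2 439/1406 = 31.2%, Variant 1 261/1315 = 19.8% → Variant 2
Desktop: Variant 2 82/104 = 78.8%, Variant 1 88/100 = 88.0% → Variant 1
Overall: Variant 2 521/1510 = 34.5%, Variant 1 349/1415 = 24.7% → Variant 2
(Neither sweeps every device group, but Variant 2 has the higher pooled rate.)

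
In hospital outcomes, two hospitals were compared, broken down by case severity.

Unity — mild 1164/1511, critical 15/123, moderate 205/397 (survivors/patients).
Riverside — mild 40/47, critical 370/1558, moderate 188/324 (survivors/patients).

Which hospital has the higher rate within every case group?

Riverside

Mild: Unity 1164/1511 = 77.0%, Riverside 40/47 = 85.1% → Riverside
Critical: Unity 15/123 = 12.2%, Riverside 370/1558 = 23.7% → Riverside
Moderate: Unity 205/397 = 51.6%, Riverside 188/324 = 58.0% → Riverside
Riverside has the higher rate in all 3 groups.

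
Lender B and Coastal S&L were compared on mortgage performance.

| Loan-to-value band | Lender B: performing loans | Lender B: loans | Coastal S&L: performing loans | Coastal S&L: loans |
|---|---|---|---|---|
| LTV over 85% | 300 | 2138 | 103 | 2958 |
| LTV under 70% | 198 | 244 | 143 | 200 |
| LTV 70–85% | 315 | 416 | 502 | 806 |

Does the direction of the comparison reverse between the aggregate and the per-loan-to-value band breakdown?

No

LTV over 85%: Lender B 300/2138 = 14.0%, Coastal S&L 103/2958 = 3.5% → Lender B
LTV under 70%: Lender B 198/244 = 81.1%, Coastal S&L 143/200 = 71.5% → Lender B
LTV 70–85%: Lender B 315/416 = 75.7%, Coastal S&L 502/806 = 62.3% → Lender B
Overall: Lender B 813/2798 = 29.1%, Coastal S&L 748/3964 = 18.9% → Lender B
Lender B wins overall and in every loan-to-value group — no reversal.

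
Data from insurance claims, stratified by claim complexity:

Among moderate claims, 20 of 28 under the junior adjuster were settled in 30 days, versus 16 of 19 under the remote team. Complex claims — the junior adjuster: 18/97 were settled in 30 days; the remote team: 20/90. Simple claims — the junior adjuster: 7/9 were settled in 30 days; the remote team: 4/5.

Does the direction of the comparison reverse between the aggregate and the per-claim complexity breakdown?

No

Moderate: the junior adjuster 20/28 = 71.4%, the remote team 16/19 = 84.2% → the remote team
Complex: the junior adjuster 18/97 = 18.6%, the remote team 20/90 = 22.2% → the remote team
Simple: the junior adjuster 7/9 = 77.8%, the remote team 4/5 = 80.0% → the remote team
Overall: the junior adjuster 45/134 = 33.6%, the remote team 40/114 = 35.1% → the remote team
The remote team wins overall and in every claim group — no reversal.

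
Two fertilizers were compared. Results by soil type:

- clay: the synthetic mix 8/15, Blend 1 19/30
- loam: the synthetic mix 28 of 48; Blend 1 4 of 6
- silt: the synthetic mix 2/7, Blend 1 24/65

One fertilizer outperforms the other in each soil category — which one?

Blend 1

Clay: the synthetic mix 8/15 = 53.3%, Blend 1 19/30 = 63.3% → Blend 1
Loam: the synthetic mix 28/48 = 58.3%, Blend 1 4/6 = 66.7% → Blend 1
Silt: the synthetic mix 2/7 = 28.6%, Blend 1 24/65 = 36.9% → Blend 1
Blend 1 has the higher rate in all 3 groups.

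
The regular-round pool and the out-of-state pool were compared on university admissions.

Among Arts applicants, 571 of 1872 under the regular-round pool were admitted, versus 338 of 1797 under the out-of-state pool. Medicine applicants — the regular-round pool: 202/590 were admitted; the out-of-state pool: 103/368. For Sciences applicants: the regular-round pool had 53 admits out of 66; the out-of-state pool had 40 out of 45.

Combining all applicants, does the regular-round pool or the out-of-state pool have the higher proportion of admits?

Arts: the regular-round pool 571/1872 = 30.5%, the out-of-state pool 338/1797 = 18.8% → the regular-round pool
Medicine: the regular-round pool 202/590 = 34.2%, the out-of-state pool 103/368 = 28.0% → the regular-round pool
Sciences: the regular-round pool 53/66 = 80.3%, the out-of-state pool 40/45 = 88.9% → the out-of-state pool
Overall: the regular-round pool 826/2528 = 32.7%, the out-of-state pool 481/2210 = 21.8% → the regular-round pool
(Neither sweeps every department group, but the regular-round pool has the higher pooled rate.)

the regular-round pool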